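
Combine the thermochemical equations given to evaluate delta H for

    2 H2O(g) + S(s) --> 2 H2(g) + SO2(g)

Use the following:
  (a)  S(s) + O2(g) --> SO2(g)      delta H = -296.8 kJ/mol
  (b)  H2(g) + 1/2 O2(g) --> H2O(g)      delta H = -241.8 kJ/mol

(a) as written (SO2(g) already on the product side): -296.8 kJ/mol
(b) reversed and × 2 (reverse to put H2O(g) on the reactant side; ×2 to match 2 H2O(g) in the target): (-2)·(-241.8) = +483.6 kJ/mol
Combining the equations, delta H = (-296.8) + (+483.6) = 186.8 kJ/mol

delta H = 186.8 kJ/mol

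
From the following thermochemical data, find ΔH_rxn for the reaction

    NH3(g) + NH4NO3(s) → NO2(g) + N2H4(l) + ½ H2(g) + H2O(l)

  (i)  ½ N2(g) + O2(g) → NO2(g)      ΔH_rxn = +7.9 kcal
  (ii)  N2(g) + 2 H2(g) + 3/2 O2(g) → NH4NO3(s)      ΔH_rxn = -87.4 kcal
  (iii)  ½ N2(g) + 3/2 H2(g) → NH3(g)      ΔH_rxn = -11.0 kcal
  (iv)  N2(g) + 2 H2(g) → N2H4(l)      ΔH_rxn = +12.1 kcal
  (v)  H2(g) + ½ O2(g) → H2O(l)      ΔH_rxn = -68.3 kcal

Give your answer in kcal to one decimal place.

ΔH_rxn = 50.1 kcal

(i) as written (NO2(g) already on the product side): +7.9 kcal
(ii) reversed (reverse to put NH4NO3(s) on the reactant side): +87.4 kcal
(iii) reversed (reverse to put NH3(g) on the reactant side): +11.0 kcal
(iv) as written (N2H4(l) already on the product side): +12.1 kcal
(v) as written (H2O(l) already on the product side): -68.3 kcal
ΔH_rxn = (1)·(+7.9) + (-1)·(-87.4) + (-1)·(-11.0) + (1)·(+12.1) + (1)·(-68.3) = 50.1 kcal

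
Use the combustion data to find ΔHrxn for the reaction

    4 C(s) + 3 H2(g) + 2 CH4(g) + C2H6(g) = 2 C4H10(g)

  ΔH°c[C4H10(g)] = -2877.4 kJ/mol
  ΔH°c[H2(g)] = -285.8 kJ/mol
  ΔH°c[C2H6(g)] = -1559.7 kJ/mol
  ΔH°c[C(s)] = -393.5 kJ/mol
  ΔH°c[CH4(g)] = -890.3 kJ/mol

ΔHrxn = -16.9 kJ/mol

With combustion enthalpies, reactants minus products:
= [4·(-393.5) + 3·(-285.8) + 2·(-890.3) + 1·(-1559.7)] − [2·(-2877.4)]
= -16.9 kJ/mol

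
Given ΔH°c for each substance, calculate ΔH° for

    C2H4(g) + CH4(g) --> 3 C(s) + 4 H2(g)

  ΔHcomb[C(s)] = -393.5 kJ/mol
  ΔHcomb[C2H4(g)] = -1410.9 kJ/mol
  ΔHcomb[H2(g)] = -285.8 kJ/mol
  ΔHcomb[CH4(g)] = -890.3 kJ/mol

ΔH° = 22.5 kJ/mol

Using ΔH = Σ nΔHc°(reactants) − Σ nΔHc°(products):
= [1·(-1410.9) + 1·(-890.3)] − [3·(-393.5) + 4·(-285.8)]
= 22.5 kJ/mol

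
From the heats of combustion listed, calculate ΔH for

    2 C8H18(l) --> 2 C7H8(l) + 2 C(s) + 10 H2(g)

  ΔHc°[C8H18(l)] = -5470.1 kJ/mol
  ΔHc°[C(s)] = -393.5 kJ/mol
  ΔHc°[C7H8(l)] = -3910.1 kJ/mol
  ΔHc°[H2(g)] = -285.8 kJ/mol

ΔH = 525.0 kJ/mol

Using ΔH = Σ nΔHc°(reactants) − Σ nΔHc°(products):
= [2·(-5470.1)] − [2·(-3910.1) + 2·(-393.5) + 10·(-285.8)]
= 525.0 kJ/mol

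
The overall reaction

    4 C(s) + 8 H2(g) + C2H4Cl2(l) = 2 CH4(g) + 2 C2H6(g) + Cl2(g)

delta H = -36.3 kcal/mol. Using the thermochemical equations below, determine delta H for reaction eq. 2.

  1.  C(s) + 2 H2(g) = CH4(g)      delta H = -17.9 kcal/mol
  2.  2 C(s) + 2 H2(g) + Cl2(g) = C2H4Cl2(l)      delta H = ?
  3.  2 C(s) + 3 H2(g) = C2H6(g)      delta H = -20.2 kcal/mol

delta H = -39.9 kcal/mol

eq. 1 × 2 (scale by 2 for the 2 CH4(g)): (2)·(-17.9) = -35.8 kcal/mol
eq. 2 reversed (reverse to put C2H4Cl2(l) on the reactant side): contributes −x
eq. 3 × 2 (scale by 2 for the 2 C2H6(g)): (2)·(-20.2) = -40.4 kcal/mol
-36.3 = (-35.8) + (-40.4) − x
x = (-36.3 − (-76.2)) / (-1) = -39.9 kcal/mol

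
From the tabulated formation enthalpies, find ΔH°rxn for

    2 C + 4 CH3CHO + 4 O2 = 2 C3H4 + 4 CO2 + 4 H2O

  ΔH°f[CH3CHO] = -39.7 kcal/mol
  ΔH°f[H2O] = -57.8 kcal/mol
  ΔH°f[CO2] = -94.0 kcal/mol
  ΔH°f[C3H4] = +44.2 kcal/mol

ΔH°rxn = Σ nΔHf°(products) − Σ nΔHf°(reactants).
Products: 2·(+44.2) + 4·(-94.0) + 4·(-57.8) = -518.8
Reactants: 2·(+0.0) + 4·(-39.7) + 4·(+0.0) = -158.8
ΔH°rxn = (-518.8) − (-158.8) = -360.0 kcal/mol

ΔH°rxn = -360.0 kcal/mol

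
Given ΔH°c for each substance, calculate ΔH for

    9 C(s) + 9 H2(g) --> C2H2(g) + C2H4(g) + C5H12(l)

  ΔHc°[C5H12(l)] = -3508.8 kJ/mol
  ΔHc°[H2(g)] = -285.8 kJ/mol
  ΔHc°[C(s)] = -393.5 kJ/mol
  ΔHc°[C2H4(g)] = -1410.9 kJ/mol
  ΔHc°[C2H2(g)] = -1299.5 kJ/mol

Using ΔH = Σ nΔHc°(reactants) − Σ nΔHc°(products):
= [9·(-393.5) + 9·(-285.8)] − [1·(-1299.5) + 1·(-1410.9) + 1·(-3508.8)]
= 105.5 kJ/mol

ΔH = 105.5 kJ/mol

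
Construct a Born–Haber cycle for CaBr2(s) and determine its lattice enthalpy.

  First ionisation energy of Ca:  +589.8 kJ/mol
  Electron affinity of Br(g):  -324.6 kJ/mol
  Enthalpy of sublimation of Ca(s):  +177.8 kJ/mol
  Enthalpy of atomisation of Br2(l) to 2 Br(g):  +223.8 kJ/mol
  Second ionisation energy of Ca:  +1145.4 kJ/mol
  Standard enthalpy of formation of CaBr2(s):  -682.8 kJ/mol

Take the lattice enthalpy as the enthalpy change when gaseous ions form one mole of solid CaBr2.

ΔHf° = 1·ΔHsub + 1·(ΣIE) + 1·D(Br2) + 2·EA + U
-682.8 = 1·(+177.8) + 1·(+1735.2) + 1·(+223.8) + 2·(-324.6) + U
U = -682.8 − (+1487.6) = -2170.4 kJ/mol

U = -2170.4 kJ/mol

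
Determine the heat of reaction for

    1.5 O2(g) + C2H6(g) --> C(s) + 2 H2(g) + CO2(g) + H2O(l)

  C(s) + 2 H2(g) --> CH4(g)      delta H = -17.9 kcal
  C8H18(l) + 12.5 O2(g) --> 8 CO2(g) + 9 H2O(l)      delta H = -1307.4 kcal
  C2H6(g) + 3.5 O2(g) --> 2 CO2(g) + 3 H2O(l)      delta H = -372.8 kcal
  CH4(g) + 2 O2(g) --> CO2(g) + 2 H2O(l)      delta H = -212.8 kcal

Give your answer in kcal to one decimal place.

equation 1 reversed (C(s) must end up as a product): +17.9 kcal
equation 2: not needed (C8H18(l) appears nowhere else).
equation 3 as written (C2H6(g) already on the reactant side): -372.8 kcal
equation 4 reversed: +212.8 kcal
delta H = (-1)·(-17.9) + (1)·(-372.8) + (-1)·(-212.8) = -142.1 kcal

delta H = -142.1 kcal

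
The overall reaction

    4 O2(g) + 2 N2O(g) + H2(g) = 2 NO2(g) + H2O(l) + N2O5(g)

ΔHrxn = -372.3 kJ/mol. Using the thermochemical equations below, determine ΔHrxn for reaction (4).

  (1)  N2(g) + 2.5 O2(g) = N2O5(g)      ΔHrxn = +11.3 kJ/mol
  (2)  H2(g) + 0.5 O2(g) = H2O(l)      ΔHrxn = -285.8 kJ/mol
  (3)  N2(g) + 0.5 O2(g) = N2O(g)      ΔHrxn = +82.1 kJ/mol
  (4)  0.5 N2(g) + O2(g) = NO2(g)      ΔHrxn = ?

(1) as written (N2O5(g) already on the product side): +11.3 kJ/mol
(2) as written (H2O(l) already on the product side): -285.8 kJ/mol
(3) reversed and × 2 (N2O(g) must end up as a reactant; scale by 2 for the 2 N2O(g)): (-2)·(+82.1) = -164.2 kJ/mol
(4) × 2 (×2 to match 2 NO2(g) in the target): contributes 2·x
-372.3 = (+11.3) + (-285.8) + (-164.2) + 2·x
x = (-372.3 − (-438.7)) / (2) = 33.2 kJ/mol

ΔHrxn = 33.2 kJ/mol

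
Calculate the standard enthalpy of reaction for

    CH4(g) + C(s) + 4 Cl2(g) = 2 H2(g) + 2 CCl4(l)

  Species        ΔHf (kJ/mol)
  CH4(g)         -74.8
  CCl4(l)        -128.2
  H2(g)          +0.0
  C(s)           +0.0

Products: 2·(+0.0) + 2·(-128.2) = -256.4
Reactants: 1·(-74.8) + 1·(+0.0) + 4·(+0.0) = -74.8
ΔH° = (-256.4) − (-74.8) = -181.6 kJ/mol

ΔH° = -181.6 kJ/mol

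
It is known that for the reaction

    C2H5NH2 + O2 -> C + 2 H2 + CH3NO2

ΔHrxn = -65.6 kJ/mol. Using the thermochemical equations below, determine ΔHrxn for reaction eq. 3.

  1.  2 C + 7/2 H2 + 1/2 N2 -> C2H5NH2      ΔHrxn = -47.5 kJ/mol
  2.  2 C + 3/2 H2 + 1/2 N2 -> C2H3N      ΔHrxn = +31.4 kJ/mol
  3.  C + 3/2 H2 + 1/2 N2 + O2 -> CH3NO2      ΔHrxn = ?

eq. 1 reversed: +47.5 kJ/mol
eq. 2: not needed.
eq. 3 as written: contributes x
-65.6 = (+47.5) + x
x = (-65.6 − (+47.5)) / (1) = -113.1 kJ/mol

ΔHrxn = -113.1 kJ/mol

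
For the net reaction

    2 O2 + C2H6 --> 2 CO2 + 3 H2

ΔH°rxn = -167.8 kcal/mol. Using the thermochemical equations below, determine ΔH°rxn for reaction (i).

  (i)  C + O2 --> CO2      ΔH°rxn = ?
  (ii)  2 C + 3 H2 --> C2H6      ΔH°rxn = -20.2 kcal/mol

ΔH°rxn = -94.0 kcal/mol

(i) × 2: contributes 2·x
(ii) reversed: +20.2 kcal/mol
-167.8 = (+20.2) + 2·x
x = (-167.8 − (+20.2)) / (2) = -94.0 kcal/mol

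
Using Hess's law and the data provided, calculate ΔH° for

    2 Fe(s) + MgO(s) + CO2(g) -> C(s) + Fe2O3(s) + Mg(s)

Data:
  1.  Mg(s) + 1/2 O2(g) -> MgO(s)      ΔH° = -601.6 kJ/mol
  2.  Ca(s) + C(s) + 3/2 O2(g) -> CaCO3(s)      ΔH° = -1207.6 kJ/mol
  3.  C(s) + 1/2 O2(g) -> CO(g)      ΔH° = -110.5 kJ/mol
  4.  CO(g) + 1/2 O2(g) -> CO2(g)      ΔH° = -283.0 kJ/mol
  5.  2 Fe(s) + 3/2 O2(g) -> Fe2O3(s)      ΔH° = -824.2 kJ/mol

ΔH° = 170.9 kJ/mol

eq. 1 reversed: +601.6 kJ/mol
eq. 2: not needed.
eq. 3 reversed: +110.5 kJ/mol
eq. 4 reversed: +283.0 kJ/mol
eq. 5 as written: -824.2 kJ/mol
By Hess's law, ΔH° = (-1)·(-601.6) + (-1)·(-110.5) + (-1)·(-283.0) + (1)·(-824.2) = 170.9 kJ/mol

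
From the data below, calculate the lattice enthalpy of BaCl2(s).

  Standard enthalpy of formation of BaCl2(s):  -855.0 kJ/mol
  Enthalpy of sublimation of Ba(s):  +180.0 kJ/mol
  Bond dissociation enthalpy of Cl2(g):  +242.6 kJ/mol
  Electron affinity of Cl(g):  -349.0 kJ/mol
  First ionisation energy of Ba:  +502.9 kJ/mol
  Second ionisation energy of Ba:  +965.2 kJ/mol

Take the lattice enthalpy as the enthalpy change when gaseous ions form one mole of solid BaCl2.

U = -2047.7 kJ/mol

ΔHf° = 1·ΔHsub + 1·(ΣIE) + 1·D(Cl2) + 2·EA + U
-855.0 = 1·(+180.0) + 1·(+1468.1) + 1·(+242.6) + 2·(-349.0) + U
U = -855.0 − (+1192.7) = -2047.7 kJ/mol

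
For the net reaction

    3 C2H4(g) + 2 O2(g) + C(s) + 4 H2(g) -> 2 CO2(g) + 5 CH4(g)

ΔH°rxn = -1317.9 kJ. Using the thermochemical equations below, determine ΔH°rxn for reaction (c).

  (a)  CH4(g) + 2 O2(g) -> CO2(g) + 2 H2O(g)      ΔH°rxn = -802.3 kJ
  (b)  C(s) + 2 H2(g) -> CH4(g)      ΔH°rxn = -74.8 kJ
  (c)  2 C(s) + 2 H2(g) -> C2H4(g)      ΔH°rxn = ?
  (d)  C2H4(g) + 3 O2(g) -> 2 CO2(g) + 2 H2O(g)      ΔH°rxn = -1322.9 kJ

(a) reversed and × 2: (-2)·(-802.3) = +1604.6 kJ
(b) × 3: (3)·(-74.8) = -224.4 kJ
(c) reversed: contributes −x
(d) × 2: (2)·(-1322.9) = -2645.8 kJ
-1317.9 = (+1604.6) + (-224.4) + (-2645.8) − x
x = (-1317.9 − (-1265.6)) / (-1) = 52.3 kJ

ΔH°rxn = 52.3 kJ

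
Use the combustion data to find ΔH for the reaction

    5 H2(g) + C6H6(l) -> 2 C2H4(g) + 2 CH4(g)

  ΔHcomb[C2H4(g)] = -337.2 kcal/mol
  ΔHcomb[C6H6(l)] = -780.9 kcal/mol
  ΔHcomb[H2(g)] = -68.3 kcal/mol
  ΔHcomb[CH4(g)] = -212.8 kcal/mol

ΔH = -22.4 kcal/mol

Using ΔH = Σ nΔHc°(reactants) − Σ nΔHc°(products):
= [5·(-68.3) + 1·(-780.9)] − [2·(-337.2) + 2·(-212.8)]
= -22.4 kcal/mol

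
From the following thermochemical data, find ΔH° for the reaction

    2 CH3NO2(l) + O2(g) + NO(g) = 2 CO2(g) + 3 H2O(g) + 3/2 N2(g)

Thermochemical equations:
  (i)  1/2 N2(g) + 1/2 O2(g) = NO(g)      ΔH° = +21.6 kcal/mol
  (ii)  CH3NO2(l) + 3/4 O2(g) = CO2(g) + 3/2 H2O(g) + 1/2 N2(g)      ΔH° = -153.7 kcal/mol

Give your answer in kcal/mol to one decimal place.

(i) reversed (NO(g) must end up as a reactant): -21.6 kcal/mol
(ii) × 2 (scale by 2 for the 2 CH3NO2(l)): (2)·(-153.7) = -307.4 kcal/mol
Summing the manipulated equations, ΔH° = (-1)·(+21.6) + (2)·(-153.7) = -329.0 kcal/mol

ΔH° = -329.0 kcal/mol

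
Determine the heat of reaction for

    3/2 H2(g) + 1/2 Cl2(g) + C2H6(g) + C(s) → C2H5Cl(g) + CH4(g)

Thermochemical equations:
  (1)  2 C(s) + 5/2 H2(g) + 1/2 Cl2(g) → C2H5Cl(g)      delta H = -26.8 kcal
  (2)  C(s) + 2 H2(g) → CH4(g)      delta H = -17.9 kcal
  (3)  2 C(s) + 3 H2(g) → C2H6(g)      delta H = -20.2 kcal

delta H = -24.5 kcal

(1) as written: -26.8 kcal
(2) as written: -17.9 kcal
(3) reversed: +20.2 kcal
delta H = (-26.8) + (-17.9) + (+20.2) = -24.5 kcal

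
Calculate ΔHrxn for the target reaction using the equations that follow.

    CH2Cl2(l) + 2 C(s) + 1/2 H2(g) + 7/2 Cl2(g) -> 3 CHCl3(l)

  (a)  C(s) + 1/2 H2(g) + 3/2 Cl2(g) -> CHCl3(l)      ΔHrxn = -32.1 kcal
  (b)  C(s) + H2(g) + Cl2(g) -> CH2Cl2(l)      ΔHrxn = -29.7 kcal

(a) × 3 (×3 to match 3 CHCl3(l) in the target): (3)·(-32.1) = -96.3 kcal
(b) reversed (CH2Cl2(l) must end up as a reactant): +29.7 kcal
Summing the manipulated equations, ΔHrxn = (3)·(-32.1) + (-1)·(-29.7) = -66.6 kcal

ΔHrxn = -66.6 kcal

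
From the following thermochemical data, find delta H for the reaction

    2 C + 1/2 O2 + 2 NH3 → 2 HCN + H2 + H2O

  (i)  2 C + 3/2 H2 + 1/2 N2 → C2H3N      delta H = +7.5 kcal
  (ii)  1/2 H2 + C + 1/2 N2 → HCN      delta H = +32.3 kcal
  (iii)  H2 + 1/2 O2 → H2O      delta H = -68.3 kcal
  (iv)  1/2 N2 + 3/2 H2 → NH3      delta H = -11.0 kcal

delta H = 18.3 kcal

(i): not needed (C2H3N appears nowhere else).
(ii) × 2 (scale by 2 for the 2 HCN): (2)·(+32.3) = +64.6 kcal
(iii) as written (H2O already on the product side): -68.3 kcal
(iv) reversed and × 2 (NH3 must end up as a reactant; scale by 2 for the 2 NH3): (-2)·(-11.0) = +22.0 kcal
Summing the manipulated equations, delta H = (+64.6) + (-68.3) + (+22.0) = 18.3 kcal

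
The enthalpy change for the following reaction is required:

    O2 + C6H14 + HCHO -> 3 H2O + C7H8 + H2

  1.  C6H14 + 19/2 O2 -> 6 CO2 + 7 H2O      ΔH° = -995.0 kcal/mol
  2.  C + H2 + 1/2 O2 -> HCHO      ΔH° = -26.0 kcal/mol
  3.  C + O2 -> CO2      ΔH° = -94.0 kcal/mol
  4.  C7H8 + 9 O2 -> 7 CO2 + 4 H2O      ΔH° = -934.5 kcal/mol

ΔH° = -128.5 kcal/mol

eq. 1 as written (C6H14 already on the reactant side): -995.0 kcal/mol
eq. 2 reversed (reverse to put HCHO on the reactant side): +26.0 kcal/mol
eq. 3 as written: -94.0 kcal/mol
eq. 4 reversed (C7H8 must end up as a product): +934.5 kcal/mol
Since enthalpy is a state function, ΔH° = (1)·(-995.0) + (-1)·(-26.0) + (1)·(-94.0) + (-1)·(-934.5) = -128.5 kcal/mol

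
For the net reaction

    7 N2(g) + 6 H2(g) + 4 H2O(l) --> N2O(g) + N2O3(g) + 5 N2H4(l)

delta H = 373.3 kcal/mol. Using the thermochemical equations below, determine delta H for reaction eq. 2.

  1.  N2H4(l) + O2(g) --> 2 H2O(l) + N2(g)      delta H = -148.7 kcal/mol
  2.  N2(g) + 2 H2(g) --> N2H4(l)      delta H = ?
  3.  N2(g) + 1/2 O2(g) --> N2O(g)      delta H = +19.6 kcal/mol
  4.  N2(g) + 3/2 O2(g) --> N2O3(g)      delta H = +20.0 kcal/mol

eq. 1 reversed and × 2 (H2O(l) must end up as a reactant; scale by 2 for the 4 H2O(l)): (-2)·(-148.7) = +297.4 kcal/mol
eq. 2 × 3 (×3 to match 6 H2(g) in the target): contributes 3·x
eq. 3 as written (N2O(g) already on the product side): +19.6 kcal/mol
eq. 4 as written (N2O3(g) already on the product side): +20.0 kcal/mol
+373.3 = (+297.4) + (+19.6) + (+20.0) + 3·x
x = (+373.3 − (+337.0)) / (3) = 12.1 kcal/mol

delta H = 12.1 kcal/mol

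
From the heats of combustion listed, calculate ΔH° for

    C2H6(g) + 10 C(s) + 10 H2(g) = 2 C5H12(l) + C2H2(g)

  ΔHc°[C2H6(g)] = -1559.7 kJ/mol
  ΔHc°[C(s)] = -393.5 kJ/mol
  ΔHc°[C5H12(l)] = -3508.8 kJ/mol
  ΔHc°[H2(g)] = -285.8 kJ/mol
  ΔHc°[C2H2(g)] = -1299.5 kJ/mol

With combustion enthalpies, reactants minus products:
= [1·(-1559.7) + 10·(-393.5) + 10·(-285.8)] − [2·(-3508.8) + 1·(-1299.5)]
= -35.6 kJ/mol

ΔH° = -35.6 kJ/mol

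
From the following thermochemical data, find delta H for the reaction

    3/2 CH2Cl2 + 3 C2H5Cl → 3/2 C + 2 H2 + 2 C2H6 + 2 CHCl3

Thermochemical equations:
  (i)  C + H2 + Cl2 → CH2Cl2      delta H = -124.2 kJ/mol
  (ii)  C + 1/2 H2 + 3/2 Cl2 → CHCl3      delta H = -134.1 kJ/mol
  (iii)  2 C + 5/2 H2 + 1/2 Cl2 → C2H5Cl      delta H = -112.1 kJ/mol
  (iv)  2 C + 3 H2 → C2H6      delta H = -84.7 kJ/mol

(i) reversed and × 3/2: (-3/2)·(-124.2) = +186.3 kJ/mol
(ii) × 2: (2)·(-134.1) = -268.2 kJ/mol
(iii) reversed and × 3: (-3)·(-112.1) = +336.3 kJ/mol
(iv) × 2: (2)·(-84.7) = -169.4 kJ/mol
delta H = (+186.3) + (-268.2) + (+336.3) + (-169.4) = 85.0 kJ/mol

delta H = 85.0 kJ/mol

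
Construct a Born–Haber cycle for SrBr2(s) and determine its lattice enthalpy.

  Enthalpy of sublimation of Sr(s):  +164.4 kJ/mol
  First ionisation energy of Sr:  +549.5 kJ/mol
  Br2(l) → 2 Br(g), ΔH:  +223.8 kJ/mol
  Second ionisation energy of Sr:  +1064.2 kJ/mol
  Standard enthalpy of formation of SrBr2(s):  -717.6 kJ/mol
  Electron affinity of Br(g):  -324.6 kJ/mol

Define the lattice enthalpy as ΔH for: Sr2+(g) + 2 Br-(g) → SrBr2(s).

U = -2070.3 kJ/mol

ΔHf° = 1·ΔHsub + 1·(ΣIE) + 1·D(Br2) + 2·EA + U
-717.6 = 1·(+164.4) + 1·(+1613.7) + 1·(+223.8) + 2·(-324.6) + U
U = -717.6 − (+1352.7) = -2070.3 kJ/mol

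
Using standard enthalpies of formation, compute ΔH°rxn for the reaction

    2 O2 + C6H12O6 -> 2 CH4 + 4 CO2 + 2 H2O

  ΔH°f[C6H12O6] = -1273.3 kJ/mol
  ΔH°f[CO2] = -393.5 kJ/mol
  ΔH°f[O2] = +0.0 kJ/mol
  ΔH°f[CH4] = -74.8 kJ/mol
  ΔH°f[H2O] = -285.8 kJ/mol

Products: 2·(-74.8) + 4·(-393.5) + 2·(-285.8) = -2295.2
Reactants: 2·(+0.0) + 1·(-1273.3) = -1273.3
ΔH°rxn = (-2295.2) − (-1273.3) = -1021.9 kJ/mol

ΔH°rxn = -1021.9 kJ/mol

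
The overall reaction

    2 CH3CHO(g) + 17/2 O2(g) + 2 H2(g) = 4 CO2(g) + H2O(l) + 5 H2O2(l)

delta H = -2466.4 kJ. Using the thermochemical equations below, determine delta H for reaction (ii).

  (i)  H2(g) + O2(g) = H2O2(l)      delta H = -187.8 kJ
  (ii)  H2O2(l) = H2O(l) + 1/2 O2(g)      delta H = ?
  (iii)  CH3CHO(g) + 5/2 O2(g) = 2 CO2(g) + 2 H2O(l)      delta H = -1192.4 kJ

(i) × 2 (scale by 2 for the 2 H2(g)): (2)·(-187.8) = -375.6 kJ
(ii) reversed and × 3: contributes −3·x
(iii) × 2 (×2 to match 2 CH3CHO(g) in the target): (2)·(-1192.4) = -2384.8 kJ
-2466.4 = (-375.6) + (-2384.8) − 3·x
x = (-2466.4 − (-2760.4)) / (-3) = -98.0 kJ

delta H = -98.0 kJ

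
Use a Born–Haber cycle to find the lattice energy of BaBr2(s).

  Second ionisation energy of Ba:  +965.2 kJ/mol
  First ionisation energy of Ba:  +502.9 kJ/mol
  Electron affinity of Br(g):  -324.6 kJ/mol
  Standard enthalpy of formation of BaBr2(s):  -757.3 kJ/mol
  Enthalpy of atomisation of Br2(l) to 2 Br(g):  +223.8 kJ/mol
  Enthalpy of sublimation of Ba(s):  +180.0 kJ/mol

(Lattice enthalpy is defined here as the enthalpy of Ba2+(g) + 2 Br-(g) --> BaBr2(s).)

U = -1980.0 kJ/mol

ΔHf° = 1·ΔHsub + 1·(ΣIE) + 1·D(Br2) + 2·EA + U
-757.3 = 1·(+180.0) + 1·(+1468.1) + 1·(+223.8) + 2·(-324.6) + U
U = -757.3 − (+1222.7) = -1980.0 kJ/mol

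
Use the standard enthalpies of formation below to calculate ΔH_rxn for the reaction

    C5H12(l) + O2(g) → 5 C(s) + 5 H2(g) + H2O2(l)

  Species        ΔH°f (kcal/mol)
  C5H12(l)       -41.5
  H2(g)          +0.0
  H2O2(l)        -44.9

Products: 5·(+0.0) + 5·(+0.0) + 1·(-44.9) = -44.9
Reactants: 1·(-41.5) + 1·(+0.0) = -41.5
ΔH_rxn = (-44.9) − (-41.5) = -3.4 kcal/mol

ΔH_rxn = -3.4 kcal/mol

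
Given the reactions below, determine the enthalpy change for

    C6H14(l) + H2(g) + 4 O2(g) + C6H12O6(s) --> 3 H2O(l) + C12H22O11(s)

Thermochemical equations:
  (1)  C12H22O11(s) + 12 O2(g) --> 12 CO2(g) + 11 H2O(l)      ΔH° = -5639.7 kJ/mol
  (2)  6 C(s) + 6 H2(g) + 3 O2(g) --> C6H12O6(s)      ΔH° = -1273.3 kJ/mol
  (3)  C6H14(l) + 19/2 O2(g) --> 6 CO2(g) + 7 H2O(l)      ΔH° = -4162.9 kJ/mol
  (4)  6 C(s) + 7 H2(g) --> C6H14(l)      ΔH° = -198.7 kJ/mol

ΔH° = -1611.5 kJ/mol

(1) reversed (reverse to put C12H22O11(s) on the product side): +5639.7 kJ/mol
(2) reversed (reverse to put C6H12O6(s) on the reactant side): +1273.3 kJ/mol
(3) × 2: (2)·(-4162.9) = -8325.8 kJ/mol
(4) as written: -198.7 kJ/mol
Since enthalpy is a state function, ΔH° = (+5639.7) + (+1273.3) + (-8325.8) + (-198.7) = -1611.5 kJ/mol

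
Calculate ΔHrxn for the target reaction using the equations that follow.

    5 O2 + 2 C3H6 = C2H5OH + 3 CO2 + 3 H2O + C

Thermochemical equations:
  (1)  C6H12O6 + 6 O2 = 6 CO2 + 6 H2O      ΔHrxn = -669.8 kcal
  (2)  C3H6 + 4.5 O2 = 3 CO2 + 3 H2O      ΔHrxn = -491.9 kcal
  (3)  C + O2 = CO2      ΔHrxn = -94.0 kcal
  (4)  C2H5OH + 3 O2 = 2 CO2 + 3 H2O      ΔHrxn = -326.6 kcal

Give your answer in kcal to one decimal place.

(1): not needed.
(2) × 2: (2)·(-491.9) = -983.8 kcal
(3) reversed: +94.0 kcal
(4) reversed: +326.6 kcal
By Hess's law, ΔHrxn = (2)·(-491.9) + (-1)·(-94.0) + (-1)·(-326.6) = -563.2 kcal

ΔHrxn = -563.2 kcal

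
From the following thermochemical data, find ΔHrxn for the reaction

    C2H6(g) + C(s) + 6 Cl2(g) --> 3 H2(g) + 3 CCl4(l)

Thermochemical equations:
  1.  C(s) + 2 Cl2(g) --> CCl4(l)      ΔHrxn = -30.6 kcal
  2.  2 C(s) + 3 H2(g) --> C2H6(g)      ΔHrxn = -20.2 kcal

eq. 1 × 3: (3)·(-30.6) = -91.8 kcal
eq. 2 reversed: +20.2 kcal
By Hess's law, ΔHrxn = (3)·(-30.6) + (-1)·(-20.2) = -71.6 kcal

ΔHrxn = -71.6 kcal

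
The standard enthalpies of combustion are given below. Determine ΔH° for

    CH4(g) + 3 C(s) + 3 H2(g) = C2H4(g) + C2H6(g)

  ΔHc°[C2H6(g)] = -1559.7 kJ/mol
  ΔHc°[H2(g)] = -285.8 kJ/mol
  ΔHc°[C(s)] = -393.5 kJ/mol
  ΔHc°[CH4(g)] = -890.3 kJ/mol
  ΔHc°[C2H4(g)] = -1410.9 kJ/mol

ΔH° = 42.4 kJ/mol

Using ΔH = Σ nΔHc°(reactants) − Σ nΔHc°(products):
= [1·(-890.3) + 3·(-393.5) + 3·(-285.8)] − [1·(-1410.9) + 1·(-1559.7)]
= 42.4 kJ/mol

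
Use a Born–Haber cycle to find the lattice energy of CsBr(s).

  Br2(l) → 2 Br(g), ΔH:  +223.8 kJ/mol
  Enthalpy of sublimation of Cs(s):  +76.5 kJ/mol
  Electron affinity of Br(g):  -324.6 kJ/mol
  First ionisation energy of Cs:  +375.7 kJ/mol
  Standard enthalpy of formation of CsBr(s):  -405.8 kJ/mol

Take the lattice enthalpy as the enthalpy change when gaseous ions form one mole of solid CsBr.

U = -645.3 kJ/mol

ΔHf° = 1·ΔHsub + 1·(ΣIE) + 1/2·D(Br2) + 1·EA + U
-405.8 = 1·(+76.5) + 1·(+375.7) + 1/2·(+223.8) + 1·(-324.6) + U
U = -405.8 − (+239.5) = -645.3 kJ/mol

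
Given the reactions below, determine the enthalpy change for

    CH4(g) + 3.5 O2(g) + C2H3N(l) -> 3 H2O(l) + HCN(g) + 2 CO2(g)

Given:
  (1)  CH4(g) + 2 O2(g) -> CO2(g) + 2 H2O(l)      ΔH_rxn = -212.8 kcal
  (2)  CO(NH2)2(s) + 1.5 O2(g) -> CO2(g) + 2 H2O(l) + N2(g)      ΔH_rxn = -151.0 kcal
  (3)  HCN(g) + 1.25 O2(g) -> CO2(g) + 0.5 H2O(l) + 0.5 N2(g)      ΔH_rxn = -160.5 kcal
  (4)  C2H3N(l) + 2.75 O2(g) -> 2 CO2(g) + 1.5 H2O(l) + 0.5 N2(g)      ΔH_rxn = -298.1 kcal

(1) as written: -212.8 kcal
(2): not needed.
(3) reversed: +160.5 kcal
(4) as written: -298.1 kcal
ΔH_rxn = (-212.8) + (+160.5) + (-298.1) = -350.4 kcal

ΔH_rxn = -350.4 kcal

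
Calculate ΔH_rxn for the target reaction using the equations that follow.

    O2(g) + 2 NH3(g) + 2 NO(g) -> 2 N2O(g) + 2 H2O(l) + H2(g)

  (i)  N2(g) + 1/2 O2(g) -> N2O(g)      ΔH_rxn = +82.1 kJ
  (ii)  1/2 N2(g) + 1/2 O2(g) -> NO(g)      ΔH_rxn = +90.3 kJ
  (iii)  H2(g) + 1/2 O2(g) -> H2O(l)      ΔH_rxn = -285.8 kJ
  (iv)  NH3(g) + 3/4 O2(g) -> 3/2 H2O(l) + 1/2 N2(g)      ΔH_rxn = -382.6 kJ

(i) × 2: (2)·(+82.1) = +164.2 kJ
(ii) reversed and × 2: (-2)·(+90.3) = -180.6 kJ
(iii) reversed: +285.8 kJ
(iv) × 2: (2)·(-382.6) = -765.2 kJ
Since enthalpy is a state function, ΔH_rxn = (2)·(+82.1) + (-2)·(+90.3) + (-1)·(-285.8) + (2)·(-382.6) = -495.8 kJ

ΔH_rxn = -495.8 kJ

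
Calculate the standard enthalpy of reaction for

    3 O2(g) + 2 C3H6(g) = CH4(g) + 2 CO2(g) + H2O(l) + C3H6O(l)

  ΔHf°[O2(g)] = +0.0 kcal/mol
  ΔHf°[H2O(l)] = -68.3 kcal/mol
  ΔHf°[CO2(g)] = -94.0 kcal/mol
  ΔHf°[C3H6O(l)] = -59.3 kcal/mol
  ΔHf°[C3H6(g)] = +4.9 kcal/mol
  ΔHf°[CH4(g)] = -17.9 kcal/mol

ΔHrxn = -343.3 kcal/mol

Products: 1·(-17.9) + 2·(-94.0) + 1·(-68.3) + 1·(-59.3) = -333.5
Reactants: 3·(+0.0) + 2·(+4.9) = +9.8
ΔHrxn = (-333.5) − (+9.8) = -343.3 kcal/mol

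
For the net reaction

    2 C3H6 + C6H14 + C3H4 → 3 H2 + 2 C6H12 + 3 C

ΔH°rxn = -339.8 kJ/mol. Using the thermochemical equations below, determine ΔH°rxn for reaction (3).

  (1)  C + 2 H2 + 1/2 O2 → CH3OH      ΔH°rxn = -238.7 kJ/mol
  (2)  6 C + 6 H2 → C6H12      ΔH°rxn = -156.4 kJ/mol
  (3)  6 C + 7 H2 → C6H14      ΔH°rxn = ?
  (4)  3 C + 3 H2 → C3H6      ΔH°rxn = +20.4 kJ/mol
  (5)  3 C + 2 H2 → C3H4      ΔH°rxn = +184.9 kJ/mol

ΔH°rxn = -198.7 kJ/mol

(1): not needed.
(2) × 2: (2)·(-156.4) = -312.8 kJ/mol
(3) reversed: contributes −x
(4) reversed and × 2: (-2)·(+20.4) = -40.8 kJ/mol
(5) reversed: -184.9 kJ/mol
-339.8 = (-312.8) + (-40.8) + (-184.9) − x
x = (-339.8 − (-538.5)) / (-1) = -198.7 kJ/mol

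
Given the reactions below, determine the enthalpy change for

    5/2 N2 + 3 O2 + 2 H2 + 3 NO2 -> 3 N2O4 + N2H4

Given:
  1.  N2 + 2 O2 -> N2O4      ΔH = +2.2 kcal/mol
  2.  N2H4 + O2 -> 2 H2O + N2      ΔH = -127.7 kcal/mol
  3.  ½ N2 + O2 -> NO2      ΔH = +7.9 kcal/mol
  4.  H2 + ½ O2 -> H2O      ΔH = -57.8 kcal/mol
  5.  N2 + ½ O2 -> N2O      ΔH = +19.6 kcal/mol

eq. 1 × 3: (3)·(+2.2) = +6.6 kcal/mol
eq. 2 reversed: +127.7 kcal/mol
eq. 3 reversed and × 3: (-3)·(+7.9) = -23.7 kcal/mol
eq. 4 × 2: (2)·(-57.8) = -115.6 kcal/mol
eq. 5: not needed.
Since enthalpy is a state function, ΔH = (+6.6) + (+127.7) + (-23.7) + (-115.6) = -5.0 kcal/mol

ΔH = -5.0 kcal/mol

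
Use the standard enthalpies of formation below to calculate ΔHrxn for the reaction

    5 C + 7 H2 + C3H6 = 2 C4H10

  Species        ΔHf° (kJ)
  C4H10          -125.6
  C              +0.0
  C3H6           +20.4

ΔHrxn = -271.6 kJ

Products: 2·(-125.6) = -251.2
Reactants: 5·(+0.0) + 7·(+0.0) + 1·(+20.4) = +20.4
ΔHrxn = (-251.2) − (+20.4) = -271.6 kJ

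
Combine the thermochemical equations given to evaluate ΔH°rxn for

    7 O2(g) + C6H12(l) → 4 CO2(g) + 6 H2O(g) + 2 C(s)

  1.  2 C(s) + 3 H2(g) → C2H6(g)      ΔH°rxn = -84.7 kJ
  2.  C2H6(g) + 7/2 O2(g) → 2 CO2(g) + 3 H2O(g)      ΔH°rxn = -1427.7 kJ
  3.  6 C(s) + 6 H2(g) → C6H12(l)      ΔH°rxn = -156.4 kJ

eq. 1 × 2: (2)·(-84.7) = -169.4 kJ
eq. 2 × 2 (scale by 2 for the 4 CO2(g)): (2)·(-1427.7) = -2855.4 kJ
eq. 3 reversed (reverse to put C6H12(l) on the reactant side): +156.4 kJ
ΔH°rxn = (-169.4) + (-2855.4) + (+156.4) = -2868.4 kJ

ΔH°rxn = -2868.4 kJ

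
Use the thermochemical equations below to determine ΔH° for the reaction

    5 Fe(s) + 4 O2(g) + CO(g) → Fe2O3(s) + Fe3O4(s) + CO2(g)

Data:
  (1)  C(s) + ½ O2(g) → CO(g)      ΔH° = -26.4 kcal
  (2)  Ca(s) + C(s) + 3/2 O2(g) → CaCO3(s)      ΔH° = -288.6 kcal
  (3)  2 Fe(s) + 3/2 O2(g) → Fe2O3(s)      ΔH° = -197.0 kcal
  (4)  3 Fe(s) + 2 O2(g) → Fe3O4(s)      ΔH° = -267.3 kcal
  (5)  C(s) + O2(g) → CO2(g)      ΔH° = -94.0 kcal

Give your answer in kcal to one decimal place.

(1) reversed: +26.4 kcal
(2): not needed.
(3) as written: -197.0 kcal
(4) as written: -267.3 kcal
(5) as written: -94.0 kcal
ΔH° = (-1)·(-26.4) + (1)·(-197.0) + (1)·(-267.3) + (1)·(-94.0) = -531.9 kcal

ΔH° = -531.9 kcal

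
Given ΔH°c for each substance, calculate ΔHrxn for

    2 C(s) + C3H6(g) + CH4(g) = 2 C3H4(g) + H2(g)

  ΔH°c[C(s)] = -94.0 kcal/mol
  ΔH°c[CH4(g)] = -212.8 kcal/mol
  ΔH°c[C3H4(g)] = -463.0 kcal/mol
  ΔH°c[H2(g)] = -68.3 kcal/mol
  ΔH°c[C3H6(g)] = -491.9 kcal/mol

ΔHrxn = 101.6 kcal/mol

With combustion enthalpies, reactants minus products:
= [2·(-94.0) + 1·(-491.9) + 1·(-212.8)] − [2·(-463.0) + 1·(-68.3)]
= 101.6 kcal/mol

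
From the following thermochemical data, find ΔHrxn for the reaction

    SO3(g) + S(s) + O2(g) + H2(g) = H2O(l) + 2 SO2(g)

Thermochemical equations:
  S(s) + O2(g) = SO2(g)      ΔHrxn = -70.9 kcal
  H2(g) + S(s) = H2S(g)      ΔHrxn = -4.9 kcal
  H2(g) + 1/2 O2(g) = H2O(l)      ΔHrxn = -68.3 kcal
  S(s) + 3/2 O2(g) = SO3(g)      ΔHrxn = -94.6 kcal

equation 1 × 2: (2)·(-70.9) = -141.8 kcal
equation 2: not needed.
equation 3 as written: -68.3 kcal
equation 4 reversed: +94.6 kcal
ΔHrxn = (-141.8) + (-68.3) + (+94.6) = -115.5 kcal

ΔHrxn = -115.5 kcal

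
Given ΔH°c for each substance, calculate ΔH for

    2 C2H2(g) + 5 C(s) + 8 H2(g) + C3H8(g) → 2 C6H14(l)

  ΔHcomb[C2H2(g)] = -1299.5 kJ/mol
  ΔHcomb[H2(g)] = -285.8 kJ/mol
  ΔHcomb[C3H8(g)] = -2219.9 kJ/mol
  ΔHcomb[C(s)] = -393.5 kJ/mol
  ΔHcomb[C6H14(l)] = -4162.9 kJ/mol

ΔH = -747.0 kJ/mol

Using ΔH = Σ nΔHc°(reactants) − Σ nΔHc°(products):
= [2·(-1299.5) + 5·(-393.5) + 8·(-285.8) + 1·(-2219.9)] − [2·(-4162.9)]
= -747.0 kJ/mol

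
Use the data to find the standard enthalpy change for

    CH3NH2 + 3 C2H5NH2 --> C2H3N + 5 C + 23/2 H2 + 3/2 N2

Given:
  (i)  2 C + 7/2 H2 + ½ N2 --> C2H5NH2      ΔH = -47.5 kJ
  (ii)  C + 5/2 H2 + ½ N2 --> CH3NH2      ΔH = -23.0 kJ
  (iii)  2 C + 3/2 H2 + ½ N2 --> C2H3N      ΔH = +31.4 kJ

(i) reversed and × 3: (-3)·(-47.5) = +142.5 kJ
(ii) reversed: +23.0 kJ
(iii) as written: +31.4 kJ
ΔH = (+142.5) + (+23.0) + (+31.4) = 196.9 kJ

ΔH = 196.9 kJ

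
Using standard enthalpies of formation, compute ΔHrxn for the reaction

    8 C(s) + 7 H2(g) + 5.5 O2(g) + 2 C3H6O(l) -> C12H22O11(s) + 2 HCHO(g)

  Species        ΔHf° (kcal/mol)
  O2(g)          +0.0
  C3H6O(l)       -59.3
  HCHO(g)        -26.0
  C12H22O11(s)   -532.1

ΔH°rxn = Σ nΔHf°(products) − Σ nΔHf°(reactants).
Products: 1·(-532.1) + 2·(-26.0) = -584.1
Reactants: 8·(+0.0) + 7·(+0.0) + 11/2·(+0.0) + 2·(-59.3) = -118.6
ΔHrxn = (-584.1) − (-118.6) = -465.5 kcal/mol

ΔHrxn = -465.5 kcal/mol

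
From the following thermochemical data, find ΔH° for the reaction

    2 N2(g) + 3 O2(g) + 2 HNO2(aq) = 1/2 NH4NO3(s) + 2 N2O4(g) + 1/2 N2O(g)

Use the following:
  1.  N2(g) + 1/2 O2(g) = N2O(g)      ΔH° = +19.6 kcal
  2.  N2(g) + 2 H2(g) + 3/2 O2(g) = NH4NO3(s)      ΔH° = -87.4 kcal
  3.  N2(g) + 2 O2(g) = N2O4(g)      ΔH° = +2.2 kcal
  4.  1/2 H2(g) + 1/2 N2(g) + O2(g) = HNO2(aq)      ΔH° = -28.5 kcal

eq. 1 × 1/2 (×1/2 to match 1/2 N2O(g) in the target): (1/2)·(+19.6) = +9.8 kcal
eq. 2 × 1/2 (scale by 1/2 for the 1/2 NH4NO3(s)): (1/2)·(-87.4) = -43.7 kcal
eq. 3 × 2 (×2 to match 2 N2O4(g) in the target): (2)·(+2.2) = +4.4 kcal
eq. 4 reversed and × 2 (HNO2(aq) must end up as a reactant; scale by 2 for the 2 HNO2(aq)): (-2)·(-28.5) = +57.0 kcal
ΔH° = (+9.8) + (-43.7) + (+4.4) + (+57.0) = 27.5 kcal

ΔH° = 27.5 kcal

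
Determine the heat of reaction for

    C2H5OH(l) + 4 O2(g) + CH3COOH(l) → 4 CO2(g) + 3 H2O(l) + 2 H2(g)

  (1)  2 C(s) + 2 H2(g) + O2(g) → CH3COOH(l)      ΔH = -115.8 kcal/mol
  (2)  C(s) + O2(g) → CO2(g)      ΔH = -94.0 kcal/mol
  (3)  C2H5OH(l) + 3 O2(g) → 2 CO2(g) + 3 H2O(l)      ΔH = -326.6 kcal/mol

(1) reversed: +115.8 kcal/mol
(2) × 2: (2)·(-94.0) = -188.0 kcal/mol
(3) as written: -326.6 kcal/mol
ΔH = (-1)·(-115.8) + (2)·(-94.0) + (1)·(-326.6) = -398.8 kcal/mol

ΔH = -398.8 kcal/mol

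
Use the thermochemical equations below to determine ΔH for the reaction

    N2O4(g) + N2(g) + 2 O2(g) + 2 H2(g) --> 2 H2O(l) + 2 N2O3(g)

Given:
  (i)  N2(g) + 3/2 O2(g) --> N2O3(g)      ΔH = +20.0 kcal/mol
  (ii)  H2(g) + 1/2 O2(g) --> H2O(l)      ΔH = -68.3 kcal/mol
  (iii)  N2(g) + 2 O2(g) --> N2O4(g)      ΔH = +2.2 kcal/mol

ΔH = -98.8 kcal/mol

(i) × 2 (×2 to match 2 N2O3(g) in the target): (2)·(+20.0) = +40.0 kcal/mol
(ii) × 2 (scale by 2 for the 2 H2O(l)): (2)·(-68.3) = -136.6 kcal/mol
(iii) reversed (N2O4(g) must end up as a reactant): -2.2 kcal/mol
Combining the equations, ΔH = (2)·(+20.0) + (2)·(-68.3) + (-1)·(+2.2) = -98.8 kcal/mol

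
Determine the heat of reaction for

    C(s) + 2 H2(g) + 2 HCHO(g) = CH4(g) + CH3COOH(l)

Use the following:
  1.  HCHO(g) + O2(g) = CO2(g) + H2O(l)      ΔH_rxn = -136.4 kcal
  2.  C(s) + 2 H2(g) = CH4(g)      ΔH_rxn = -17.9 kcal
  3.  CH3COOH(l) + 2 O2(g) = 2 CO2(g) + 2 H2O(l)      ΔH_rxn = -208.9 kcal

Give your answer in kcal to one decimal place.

eq. 1 × 2: (2)·(-136.4) = -272.8 kcal
eq. 2 as written: -17.9 kcal
eq. 3 reversed: +208.9 kcal
Combining the equations, ΔH_rxn = (2)·(-136.4) + (1)·(-17.9) + (-1)·(-208.9) = -81.8 kcal

ΔH_rxn = -81.8 kcal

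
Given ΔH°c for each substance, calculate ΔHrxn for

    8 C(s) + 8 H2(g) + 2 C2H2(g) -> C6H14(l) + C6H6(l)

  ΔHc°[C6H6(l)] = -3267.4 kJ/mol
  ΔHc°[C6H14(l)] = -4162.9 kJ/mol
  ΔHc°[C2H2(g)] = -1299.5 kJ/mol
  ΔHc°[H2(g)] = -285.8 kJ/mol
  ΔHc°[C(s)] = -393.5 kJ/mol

ΔHrxn = -603.1 kJ/mol

Using ΔH = Σ nΔHc°(reactants) − Σ nΔHc°(products):
= [8·(-393.5) + 8·(-285.8) + 2·(-1299.5)] − [1·(-4162.9) + 1·(-3267.4)]
= -603.1 kJ/mol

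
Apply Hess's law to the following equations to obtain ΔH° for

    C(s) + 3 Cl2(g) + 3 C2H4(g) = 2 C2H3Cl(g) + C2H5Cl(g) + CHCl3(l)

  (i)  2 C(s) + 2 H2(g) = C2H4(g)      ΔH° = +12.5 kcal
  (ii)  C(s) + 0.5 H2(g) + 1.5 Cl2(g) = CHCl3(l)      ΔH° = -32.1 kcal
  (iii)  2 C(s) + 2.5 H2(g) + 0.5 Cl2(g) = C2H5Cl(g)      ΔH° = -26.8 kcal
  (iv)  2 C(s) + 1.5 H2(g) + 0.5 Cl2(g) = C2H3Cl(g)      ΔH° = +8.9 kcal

(i) reversed and × 3 (reverse to put C2H4(g) on the reactant side; scale by 3 for the 3 C2H4(g)): (-3)·(+12.5) = -37.5 kcal
(ii) as written (CHCl3(l) already on the product side): -32.1 kcal
(iii) as written (C2H5Cl(g) already on the product side): -26.8 kcal
(iv) × 2 (scale by 2 for the 2 C2H3Cl(g)): (2)·(+8.9) = +17.8 kcal
ΔH° = (-3)·(+12.5) + (1)·(-32.1) + (1)·(-26.8) + (2)·(+8.9) = -78.6 kcal

ΔH° = -78.6 kcal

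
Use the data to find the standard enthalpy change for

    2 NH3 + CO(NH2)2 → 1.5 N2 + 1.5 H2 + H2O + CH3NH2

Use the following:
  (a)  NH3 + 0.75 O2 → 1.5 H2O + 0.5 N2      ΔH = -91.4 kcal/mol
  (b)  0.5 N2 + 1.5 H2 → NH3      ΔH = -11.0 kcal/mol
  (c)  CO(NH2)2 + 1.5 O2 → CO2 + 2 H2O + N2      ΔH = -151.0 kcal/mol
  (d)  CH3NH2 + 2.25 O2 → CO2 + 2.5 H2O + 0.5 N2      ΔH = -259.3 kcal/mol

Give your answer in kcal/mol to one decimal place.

ΔH = 27.9 kcal/mol

(a) as written: -91.4 kcal/mol
(b) reversed: +11.0 kcal/mol
(c) as written: -151.0 kcal/mol
(d) reversed: +259.3 kcal/mol
ΔH = (-91.4) + (+11.0) + (-151.0) + (+259.3) = 27.9 kcal/mol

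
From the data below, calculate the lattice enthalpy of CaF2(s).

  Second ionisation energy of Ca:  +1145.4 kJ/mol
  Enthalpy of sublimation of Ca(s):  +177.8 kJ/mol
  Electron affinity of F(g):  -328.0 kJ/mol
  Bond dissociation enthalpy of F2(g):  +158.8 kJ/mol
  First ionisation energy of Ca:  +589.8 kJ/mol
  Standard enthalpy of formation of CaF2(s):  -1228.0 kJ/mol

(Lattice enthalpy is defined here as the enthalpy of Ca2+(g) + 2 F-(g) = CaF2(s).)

ΔHf° = 1·ΔHsub + 1·(ΣIE) + 1·D(F2) + 2·EA + U
-1228.0 = 1·(+177.8) + 1·(+1735.2) + 1·(+158.8) + 2·(-328.0) + U
U = -1228.0 − (+1415.8) = -2643.8 kJ/mol

U = -2643.8 kJ/mol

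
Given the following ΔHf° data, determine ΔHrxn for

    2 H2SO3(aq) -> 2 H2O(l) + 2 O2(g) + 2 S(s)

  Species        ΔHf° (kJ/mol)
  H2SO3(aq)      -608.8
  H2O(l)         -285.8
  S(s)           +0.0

Products: 2·(-285.8) + 2·(+0.0) + 2·(+0.0) = -571.6
Reactants: 2·(-608.8) = -1217.6
ΔHrxn = (-571.6) − (-1217.6) = 646.0 kJ/mol

ΔHrxn = 646.0 kJ/mol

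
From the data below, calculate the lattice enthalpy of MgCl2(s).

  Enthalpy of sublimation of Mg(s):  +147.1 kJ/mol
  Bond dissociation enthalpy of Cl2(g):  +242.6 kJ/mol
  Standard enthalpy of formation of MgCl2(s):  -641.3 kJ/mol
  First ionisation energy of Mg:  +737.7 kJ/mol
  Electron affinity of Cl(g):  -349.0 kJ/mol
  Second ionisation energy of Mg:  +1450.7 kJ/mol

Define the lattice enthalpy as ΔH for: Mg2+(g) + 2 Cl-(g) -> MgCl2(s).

U = -2521.4 kJ/mol

ΔHf° = 1·ΔHsub + 1·(ΣIE) + 1·D(Cl2) + 2·EA + U
-641.3 = 1·(+147.1) + 1·(+2188.4) + 1·(+242.6) + 2·(-349.0) + U
U = -641.3 − (+1880.1) = -2521.4 kJ/mol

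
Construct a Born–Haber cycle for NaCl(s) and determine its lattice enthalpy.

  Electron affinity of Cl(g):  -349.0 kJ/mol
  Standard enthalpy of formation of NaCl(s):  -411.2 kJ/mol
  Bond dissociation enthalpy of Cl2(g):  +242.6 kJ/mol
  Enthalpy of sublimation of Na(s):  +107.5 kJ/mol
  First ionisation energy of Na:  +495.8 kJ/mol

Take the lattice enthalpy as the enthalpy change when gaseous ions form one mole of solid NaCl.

ΔHf° = 1·ΔHsub + 1·(ΣIE) + 1/2·D(Cl2) + 1·EA + U
-411.2 = 1·(+107.5) + 1·(+495.8) + 1/2·(+242.6) + 1·(-349.0) + U
U = -411.2 − (+375.6) = -786.8 kJ/mol

U = -786.8 kJ/mol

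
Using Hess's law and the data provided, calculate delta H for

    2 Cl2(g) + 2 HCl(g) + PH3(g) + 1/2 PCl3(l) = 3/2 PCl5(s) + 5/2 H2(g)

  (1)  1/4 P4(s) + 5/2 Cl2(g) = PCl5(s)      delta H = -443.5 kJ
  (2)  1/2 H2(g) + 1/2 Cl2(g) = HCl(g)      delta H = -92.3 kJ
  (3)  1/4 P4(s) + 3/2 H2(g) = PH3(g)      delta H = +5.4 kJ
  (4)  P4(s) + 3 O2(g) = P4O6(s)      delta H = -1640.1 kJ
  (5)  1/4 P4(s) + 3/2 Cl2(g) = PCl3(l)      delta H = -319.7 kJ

delta H = -326.2 kJ

(1) × 3/2: (3/2)·(-443.5) = -665.25 kJ
(2) reversed and × 2: (-2)·(-92.3) = +184.6 kJ
(3) reversed: -5.4 kJ
(4): not needed.
(5) reversed and × 1/2: (-1/2)·(-319.7) = +159.85 kJ
Summing the manipulated equations, delta H = (3/2)·(-443.5) + (-2)·(-92.3) + (-1)·(+5.4) + (-1/2)·(-319.7) = -326.2 kJ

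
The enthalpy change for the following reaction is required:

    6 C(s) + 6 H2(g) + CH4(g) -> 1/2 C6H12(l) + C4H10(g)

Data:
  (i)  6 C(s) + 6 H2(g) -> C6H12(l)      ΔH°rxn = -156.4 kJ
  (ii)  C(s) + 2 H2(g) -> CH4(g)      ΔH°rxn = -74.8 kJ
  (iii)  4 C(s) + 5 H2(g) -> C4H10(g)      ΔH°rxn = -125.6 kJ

ΔH°rxn = -129.0 kJ

(i) × 1/2: (1/2)·(-156.4) = -78.2 kJ
(ii) reversed: +74.8 kJ
(iii) as written: -125.6 kJ
ΔH°rxn = (1/2)·(-156.4) + (-1)·(-74.8) + (1)·(-125.6) = -129.0 kJ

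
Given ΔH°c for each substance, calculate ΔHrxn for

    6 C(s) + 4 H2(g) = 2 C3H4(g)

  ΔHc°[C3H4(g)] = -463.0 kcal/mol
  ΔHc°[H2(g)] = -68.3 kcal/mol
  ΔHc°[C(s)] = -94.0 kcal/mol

ΔHrxn = 88.8 kcal/mol

With combustion enthalpies, reactants minus products:
= [6·(-94.0) + 4·(-68.3)] − [2·(-463.0)]
= 88.8 kcal/mol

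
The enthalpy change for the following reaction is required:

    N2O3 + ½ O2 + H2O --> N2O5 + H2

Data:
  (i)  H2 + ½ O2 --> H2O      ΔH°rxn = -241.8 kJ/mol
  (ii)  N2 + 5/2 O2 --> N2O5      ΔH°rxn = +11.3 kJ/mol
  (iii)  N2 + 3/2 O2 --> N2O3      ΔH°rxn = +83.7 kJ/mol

(i) reversed: +241.8 kJ/mol
(ii) as written: +11.3 kJ/mol
(iii) reversed: -83.7 kJ/mol
ΔH°rxn = (-1)·(-241.8) + (1)·(+11.3) + (-1)·(+83.7) = 169.4 kJ/mol

ΔH°rxn = 169.4 kJ/mol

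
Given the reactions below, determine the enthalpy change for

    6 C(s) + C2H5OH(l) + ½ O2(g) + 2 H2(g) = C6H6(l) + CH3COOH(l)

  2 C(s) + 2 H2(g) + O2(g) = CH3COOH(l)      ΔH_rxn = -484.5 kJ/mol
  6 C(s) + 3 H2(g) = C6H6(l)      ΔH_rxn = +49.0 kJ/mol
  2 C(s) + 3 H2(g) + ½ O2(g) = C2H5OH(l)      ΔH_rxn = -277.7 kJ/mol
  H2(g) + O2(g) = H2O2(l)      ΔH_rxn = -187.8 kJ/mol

ΔH_rxn = -157.8 kJ/mol

equation 1 as written: -484.5 kJ/mol
equation 2 as written: +49.0 kJ/mol
equation 3 reversed: +277.7 kJ/mol
equation 4: not needed.
Summing the manipulated equations, ΔH_rxn = (1)·(-484.5) + (1)·(+49.0) + (-1)·(-277.7) = -157.8 kJ/mol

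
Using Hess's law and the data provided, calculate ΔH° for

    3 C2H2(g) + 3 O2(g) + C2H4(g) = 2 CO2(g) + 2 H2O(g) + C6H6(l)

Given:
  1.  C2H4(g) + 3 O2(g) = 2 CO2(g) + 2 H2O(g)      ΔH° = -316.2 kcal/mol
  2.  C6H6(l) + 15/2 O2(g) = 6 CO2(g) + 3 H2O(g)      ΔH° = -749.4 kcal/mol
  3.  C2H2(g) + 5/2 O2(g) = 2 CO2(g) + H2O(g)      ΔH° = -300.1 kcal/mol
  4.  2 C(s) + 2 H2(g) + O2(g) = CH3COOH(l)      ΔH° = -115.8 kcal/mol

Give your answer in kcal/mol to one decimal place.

eq. 1 as written: -316.2 kcal/mol
eq. 2 reversed: +749.4 kcal/mol
eq. 3 × 3: (3)·(-300.1) = -900.3 kcal/mol
eq. 4: not needed.
ΔH° = (-316.2) + (+749.4) + (-900.3) = -467.1 kcal/mol

ΔH° = -467.1 kcal/mol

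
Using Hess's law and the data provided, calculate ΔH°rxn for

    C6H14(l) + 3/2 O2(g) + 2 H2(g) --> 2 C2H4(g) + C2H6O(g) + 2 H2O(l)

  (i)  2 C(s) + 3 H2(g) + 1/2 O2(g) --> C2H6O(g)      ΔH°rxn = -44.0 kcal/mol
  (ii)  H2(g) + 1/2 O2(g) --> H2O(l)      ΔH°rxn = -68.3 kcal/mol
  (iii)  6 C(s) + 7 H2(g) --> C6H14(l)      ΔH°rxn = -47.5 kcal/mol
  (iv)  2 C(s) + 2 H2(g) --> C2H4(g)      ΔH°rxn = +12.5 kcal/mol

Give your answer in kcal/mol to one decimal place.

ΔH°rxn = -108.1 kcal/mol

(i) as written: -44.0 kcal/mol
(ii) × 2: (2)·(-68.3) = -136.6 kcal/mol
(iii) reversed: +47.5 kcal/mol
(iv) × 2: (2)·(+12.5) = +25.0 kcal/mol
Combining the equations, ΔH°rxn = (1)·(-44.0) + (2)·(-68.3) + (-1)·(-47.5) + (2)·(+12.5) = -108.1 kcal/mol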